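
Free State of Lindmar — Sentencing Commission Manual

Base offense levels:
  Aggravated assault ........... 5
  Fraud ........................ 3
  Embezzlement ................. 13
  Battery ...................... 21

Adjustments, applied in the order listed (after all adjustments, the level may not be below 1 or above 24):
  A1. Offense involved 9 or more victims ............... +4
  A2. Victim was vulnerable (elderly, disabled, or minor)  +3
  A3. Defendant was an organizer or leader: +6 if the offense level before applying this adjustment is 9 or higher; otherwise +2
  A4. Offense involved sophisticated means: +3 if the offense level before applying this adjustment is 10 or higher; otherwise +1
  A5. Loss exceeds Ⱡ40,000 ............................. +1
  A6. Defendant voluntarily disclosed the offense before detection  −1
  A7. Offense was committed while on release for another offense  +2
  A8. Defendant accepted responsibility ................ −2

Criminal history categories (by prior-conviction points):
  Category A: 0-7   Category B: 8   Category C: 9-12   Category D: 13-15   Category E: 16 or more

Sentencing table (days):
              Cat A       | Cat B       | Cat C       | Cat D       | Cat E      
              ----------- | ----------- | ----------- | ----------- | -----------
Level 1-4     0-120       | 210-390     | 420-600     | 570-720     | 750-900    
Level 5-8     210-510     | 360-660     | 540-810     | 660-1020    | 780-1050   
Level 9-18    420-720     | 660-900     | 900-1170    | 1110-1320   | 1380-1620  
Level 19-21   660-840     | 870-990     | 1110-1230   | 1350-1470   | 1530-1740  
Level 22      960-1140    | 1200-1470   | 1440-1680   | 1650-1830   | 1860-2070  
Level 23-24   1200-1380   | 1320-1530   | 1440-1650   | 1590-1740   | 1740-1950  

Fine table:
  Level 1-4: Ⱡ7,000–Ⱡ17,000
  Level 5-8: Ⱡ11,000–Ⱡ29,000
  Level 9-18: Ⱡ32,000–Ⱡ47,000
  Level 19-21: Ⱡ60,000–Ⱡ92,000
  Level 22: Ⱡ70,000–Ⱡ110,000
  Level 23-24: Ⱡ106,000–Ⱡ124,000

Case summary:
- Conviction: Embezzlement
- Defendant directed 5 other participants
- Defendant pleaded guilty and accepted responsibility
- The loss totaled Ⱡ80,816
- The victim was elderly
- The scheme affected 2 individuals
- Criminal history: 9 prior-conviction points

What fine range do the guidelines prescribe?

Ⱡ60,000–Ⱡ92,000

Base offense level for embezzlement: 13.
A1 does not apply.
A2 applies: 13 + 3 = 16.
A3 applies (level before this adjustment is 16 ≥ 9, so +6): 16 + 6 = 22.
A5 applies: 22 + 1 = 23.
A8 applies: 23 − 2 = 21.
Final offense level: 21.
Level 21 falls in the 19-21 band.
Fine table: Level 19-21 → Ⱡ60,000–Ⱡ92,000.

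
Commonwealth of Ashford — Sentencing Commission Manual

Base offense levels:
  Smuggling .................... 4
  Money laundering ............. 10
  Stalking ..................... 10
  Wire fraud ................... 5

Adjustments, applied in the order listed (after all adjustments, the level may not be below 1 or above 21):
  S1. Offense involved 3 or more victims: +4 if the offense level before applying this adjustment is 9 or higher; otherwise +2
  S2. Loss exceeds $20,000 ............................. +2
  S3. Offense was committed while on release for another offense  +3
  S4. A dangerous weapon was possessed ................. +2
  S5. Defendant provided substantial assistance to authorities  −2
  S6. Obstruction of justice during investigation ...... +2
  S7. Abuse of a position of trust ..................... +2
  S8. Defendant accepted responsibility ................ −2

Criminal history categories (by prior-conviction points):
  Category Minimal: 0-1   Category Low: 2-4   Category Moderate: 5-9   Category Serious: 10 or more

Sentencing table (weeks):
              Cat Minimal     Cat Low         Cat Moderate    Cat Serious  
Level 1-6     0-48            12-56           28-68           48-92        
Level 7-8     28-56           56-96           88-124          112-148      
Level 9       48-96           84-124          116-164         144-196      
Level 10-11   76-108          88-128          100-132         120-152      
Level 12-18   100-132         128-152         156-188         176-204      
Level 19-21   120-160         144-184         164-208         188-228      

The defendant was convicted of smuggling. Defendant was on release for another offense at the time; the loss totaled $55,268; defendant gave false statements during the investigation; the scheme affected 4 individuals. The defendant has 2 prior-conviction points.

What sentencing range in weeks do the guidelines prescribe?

128-152 weeks

Base offense level for smuggling: 4.
S1 applies (level before this adjustment is 4 < 9, so +2): 4 + 2 = 6.
S2 applies: 6 + 2 = 8.
S3 applies: 8 + 3 = 11.
S4 does not apply.
S5 does not apply.
S6 applies: 11 + 2 = 13.
Final offense level: 13.
Criminal history: 2 prior points → Category Low (2-4).
Level 13 falls in the 12-18 band.
Grid: Level 12-18 × Category Low = 128-152 weeks.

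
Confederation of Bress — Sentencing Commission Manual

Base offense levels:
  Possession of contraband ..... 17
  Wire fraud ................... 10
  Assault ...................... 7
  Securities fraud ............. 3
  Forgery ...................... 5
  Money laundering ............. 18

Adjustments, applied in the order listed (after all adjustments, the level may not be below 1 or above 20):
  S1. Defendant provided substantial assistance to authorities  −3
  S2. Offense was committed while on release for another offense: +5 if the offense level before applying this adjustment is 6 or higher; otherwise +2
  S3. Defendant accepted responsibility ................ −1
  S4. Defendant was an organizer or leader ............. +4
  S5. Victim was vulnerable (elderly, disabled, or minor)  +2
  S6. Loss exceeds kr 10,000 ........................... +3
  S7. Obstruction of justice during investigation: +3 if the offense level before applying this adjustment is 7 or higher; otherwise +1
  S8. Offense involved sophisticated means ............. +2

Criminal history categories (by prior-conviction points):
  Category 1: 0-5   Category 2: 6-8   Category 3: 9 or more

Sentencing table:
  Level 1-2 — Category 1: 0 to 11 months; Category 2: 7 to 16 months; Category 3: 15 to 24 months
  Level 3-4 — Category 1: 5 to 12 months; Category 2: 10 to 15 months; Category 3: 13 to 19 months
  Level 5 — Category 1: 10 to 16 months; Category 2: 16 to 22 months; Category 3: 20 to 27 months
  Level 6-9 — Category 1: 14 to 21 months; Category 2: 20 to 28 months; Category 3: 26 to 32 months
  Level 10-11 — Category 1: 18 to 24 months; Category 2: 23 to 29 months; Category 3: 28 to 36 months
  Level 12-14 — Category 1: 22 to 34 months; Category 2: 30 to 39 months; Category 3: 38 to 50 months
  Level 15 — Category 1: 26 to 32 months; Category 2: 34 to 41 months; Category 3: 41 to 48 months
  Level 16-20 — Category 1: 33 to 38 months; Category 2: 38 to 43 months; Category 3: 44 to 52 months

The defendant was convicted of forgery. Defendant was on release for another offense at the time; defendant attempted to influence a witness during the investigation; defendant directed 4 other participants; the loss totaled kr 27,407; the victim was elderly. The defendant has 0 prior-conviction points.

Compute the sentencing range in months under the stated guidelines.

Base offense level for forgery: 5.
S1 does not apply.
S2 applies (level before this adjustment is 5 < 6, so +2): 5 + 2 = 7.
S4 applies: 7 + 4 = 11.
S5 applies: 11 + 2 = 13.
S6 applies: 13 + 3 = 16.
S7 applies (level before this adjustment is 16 ≥ 7, so +3): 16 + 3 = 19.
S8 does not apply.
Final offense level: 19.
Criminal history: 0 prior points → Category 1 (0-5).
Level 19 falls in the 16-20 band.
Grid: Level 16-20 × Category 1 = 33-38 months.

33-38 months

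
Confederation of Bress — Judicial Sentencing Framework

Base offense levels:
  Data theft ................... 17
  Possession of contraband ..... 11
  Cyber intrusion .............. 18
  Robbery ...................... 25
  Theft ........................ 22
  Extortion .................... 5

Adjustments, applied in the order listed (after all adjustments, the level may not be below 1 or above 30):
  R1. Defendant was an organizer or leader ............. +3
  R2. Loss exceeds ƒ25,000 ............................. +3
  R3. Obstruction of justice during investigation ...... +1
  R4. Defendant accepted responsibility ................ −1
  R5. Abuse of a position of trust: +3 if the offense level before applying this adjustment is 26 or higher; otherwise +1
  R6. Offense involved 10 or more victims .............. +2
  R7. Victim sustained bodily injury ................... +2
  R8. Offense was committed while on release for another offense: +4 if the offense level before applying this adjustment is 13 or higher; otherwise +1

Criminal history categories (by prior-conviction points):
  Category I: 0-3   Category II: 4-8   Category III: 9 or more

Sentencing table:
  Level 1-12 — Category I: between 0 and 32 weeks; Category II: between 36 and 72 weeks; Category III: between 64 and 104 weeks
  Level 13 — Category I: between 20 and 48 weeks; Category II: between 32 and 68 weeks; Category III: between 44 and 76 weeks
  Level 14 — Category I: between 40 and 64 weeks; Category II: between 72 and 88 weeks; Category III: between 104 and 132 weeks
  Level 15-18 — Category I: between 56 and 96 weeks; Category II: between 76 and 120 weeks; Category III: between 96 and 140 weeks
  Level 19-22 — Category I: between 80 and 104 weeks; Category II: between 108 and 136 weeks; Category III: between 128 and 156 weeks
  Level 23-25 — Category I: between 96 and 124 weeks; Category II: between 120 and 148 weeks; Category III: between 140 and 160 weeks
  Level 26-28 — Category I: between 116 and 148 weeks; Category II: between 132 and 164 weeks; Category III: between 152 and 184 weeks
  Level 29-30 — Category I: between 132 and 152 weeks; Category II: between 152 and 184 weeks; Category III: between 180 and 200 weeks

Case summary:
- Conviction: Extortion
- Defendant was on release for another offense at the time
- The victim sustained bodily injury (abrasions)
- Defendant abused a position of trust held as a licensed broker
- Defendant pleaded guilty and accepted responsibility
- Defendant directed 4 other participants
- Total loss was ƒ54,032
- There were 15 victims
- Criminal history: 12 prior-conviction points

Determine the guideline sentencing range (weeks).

Base offense level for extortion: 5.
R1 applies: 5 + 3 = 8.
R2 applies: 8 + 3 = 11.
R4 applies: 11 − 1 = 10.
R5 applies (level before this adjustment is 10 < 26, so +1): 10 + 1 = 11.
R6 applies: 11 + 2 = 13.
R7 applies: 13 + 2 = 15.
R8 applies (level before this adjustment is 15 ≥ 13, so +4): 15 + 4 = 19.
Final offense level: 19.
Criminal history: 12 prior points → Category III (9+).
Level 19 falls in the 19-22 band.
Grid: Level 19-22 × Category III = 128-156 weeks.

128-156 weeks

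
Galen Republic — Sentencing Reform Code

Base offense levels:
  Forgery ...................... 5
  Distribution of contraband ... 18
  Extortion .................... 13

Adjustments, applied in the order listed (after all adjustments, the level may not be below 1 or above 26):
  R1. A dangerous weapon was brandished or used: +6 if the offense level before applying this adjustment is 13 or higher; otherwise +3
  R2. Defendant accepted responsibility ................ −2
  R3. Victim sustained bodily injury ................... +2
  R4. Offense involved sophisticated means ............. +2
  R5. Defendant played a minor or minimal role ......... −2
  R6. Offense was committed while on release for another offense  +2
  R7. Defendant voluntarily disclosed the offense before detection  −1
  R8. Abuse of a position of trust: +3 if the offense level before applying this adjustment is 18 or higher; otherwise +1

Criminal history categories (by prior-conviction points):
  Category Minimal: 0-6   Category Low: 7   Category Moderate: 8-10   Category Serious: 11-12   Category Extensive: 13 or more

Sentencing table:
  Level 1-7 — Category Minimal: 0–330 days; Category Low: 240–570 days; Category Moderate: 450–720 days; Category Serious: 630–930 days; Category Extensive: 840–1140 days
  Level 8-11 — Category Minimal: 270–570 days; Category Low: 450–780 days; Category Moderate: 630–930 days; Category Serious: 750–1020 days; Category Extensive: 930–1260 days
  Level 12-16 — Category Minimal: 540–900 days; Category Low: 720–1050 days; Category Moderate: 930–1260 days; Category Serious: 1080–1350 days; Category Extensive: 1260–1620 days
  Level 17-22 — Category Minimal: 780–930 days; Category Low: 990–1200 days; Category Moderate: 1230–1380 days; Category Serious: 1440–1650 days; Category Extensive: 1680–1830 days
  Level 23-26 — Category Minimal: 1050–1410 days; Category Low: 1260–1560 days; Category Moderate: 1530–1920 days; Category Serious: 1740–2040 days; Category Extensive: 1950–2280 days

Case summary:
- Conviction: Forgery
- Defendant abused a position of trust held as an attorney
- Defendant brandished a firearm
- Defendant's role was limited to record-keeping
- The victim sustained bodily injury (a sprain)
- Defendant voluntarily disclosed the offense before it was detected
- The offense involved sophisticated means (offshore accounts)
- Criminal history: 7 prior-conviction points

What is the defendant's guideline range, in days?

450-780 days

Base offense level for forgery: 5.
R1 applies (level before this adjustment is 5 < 13, so +3): 5 + 3 = 8.
R3 applies: 8 + 2 = 10.
R4 applies: 10 + 2 = 12.
R5 applies: 12 − 2 = 10.
R7 applies: 10 − 1 = 9.
R8 applies (level before this adjustment is 9 < 18, so +1): 9 + 1 = 10.
Final offense level: 10.
Criminal history: 7 prior points → Category Low (7).
Level 10 falls in the 8-11 band.
Grid: Level 8-11 × Category Low = 450-780 days.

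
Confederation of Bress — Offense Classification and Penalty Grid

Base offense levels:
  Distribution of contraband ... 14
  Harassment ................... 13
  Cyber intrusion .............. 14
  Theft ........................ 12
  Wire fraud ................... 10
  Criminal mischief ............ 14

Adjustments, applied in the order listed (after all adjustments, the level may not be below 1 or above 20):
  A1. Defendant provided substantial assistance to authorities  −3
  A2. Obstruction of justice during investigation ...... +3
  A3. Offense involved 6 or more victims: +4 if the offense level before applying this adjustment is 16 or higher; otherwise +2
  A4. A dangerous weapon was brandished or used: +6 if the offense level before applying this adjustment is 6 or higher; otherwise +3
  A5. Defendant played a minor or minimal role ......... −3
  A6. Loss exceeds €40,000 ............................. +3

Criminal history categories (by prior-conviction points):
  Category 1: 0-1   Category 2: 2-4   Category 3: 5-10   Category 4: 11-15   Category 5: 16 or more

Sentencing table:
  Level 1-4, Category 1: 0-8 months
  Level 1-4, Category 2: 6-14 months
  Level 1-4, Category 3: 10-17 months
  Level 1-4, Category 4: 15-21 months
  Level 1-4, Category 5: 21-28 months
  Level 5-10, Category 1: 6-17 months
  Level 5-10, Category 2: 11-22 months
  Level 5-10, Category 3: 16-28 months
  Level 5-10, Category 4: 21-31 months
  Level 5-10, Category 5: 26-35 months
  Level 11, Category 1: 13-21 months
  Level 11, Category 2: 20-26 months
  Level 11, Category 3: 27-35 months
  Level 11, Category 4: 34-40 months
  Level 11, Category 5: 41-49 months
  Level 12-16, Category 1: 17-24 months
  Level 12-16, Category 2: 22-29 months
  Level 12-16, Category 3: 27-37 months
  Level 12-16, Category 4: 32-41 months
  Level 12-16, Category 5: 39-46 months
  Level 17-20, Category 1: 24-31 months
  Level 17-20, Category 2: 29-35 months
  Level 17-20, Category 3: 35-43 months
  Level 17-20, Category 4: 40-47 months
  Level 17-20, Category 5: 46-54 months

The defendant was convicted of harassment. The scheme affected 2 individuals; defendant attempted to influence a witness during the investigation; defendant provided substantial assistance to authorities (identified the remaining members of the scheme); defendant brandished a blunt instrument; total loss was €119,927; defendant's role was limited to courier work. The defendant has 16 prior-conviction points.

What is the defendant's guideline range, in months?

Base offense level for harassment: 13.
A1 applies: 13 − 3 = 10.
A2 applies: 10 + 3 = 13.
A3 does not apply.
A4 applies (level before this adjustment is 13 ≥ 6, so +6): 13 + 6 = 19.
A5 applies: 19 − 3 = 16.
A6 applies: 16 + 3 = 19.
Final offense level: 19.
Criminal history: 16 prior points → Category 5 (16+).
Level 19 falls in the 17-20 band.
Grid: Level 17-20 × Category 5 = 46-54 months.

46-54 months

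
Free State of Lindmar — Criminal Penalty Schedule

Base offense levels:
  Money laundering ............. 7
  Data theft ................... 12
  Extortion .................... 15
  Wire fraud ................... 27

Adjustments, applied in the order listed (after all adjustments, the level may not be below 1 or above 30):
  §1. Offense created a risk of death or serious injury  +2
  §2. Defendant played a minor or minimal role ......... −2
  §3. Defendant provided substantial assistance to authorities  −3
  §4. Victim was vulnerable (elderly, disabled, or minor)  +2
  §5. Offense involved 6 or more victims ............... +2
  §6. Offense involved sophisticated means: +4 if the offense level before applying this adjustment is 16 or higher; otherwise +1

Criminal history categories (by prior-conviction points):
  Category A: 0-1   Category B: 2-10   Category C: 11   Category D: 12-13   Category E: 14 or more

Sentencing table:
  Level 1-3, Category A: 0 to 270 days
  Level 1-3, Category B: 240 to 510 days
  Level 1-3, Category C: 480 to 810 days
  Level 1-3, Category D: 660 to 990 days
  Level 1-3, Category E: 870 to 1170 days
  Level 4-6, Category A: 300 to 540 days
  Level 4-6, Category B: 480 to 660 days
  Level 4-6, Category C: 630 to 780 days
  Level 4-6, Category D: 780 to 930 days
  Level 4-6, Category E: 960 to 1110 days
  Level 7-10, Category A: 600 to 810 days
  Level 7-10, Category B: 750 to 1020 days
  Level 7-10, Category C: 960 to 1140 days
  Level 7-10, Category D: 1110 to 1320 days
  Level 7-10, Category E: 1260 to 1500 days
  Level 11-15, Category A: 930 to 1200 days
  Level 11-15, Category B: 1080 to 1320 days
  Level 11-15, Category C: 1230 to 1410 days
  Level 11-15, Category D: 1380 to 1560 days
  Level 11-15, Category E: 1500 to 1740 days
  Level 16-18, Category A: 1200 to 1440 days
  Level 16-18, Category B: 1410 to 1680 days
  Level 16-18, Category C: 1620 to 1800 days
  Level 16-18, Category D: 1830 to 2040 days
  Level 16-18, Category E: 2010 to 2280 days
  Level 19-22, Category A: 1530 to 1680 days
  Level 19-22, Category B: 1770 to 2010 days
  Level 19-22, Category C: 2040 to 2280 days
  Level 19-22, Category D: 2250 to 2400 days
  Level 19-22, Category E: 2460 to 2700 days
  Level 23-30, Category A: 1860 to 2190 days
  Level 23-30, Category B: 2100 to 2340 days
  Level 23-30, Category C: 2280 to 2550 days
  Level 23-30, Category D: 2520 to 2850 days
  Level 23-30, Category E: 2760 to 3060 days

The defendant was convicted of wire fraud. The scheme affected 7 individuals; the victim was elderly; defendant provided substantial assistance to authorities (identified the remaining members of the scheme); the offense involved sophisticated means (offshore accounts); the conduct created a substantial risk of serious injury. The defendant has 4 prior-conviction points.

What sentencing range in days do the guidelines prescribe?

Base offense level for wire fraud: 27.
§1 applies: 27 + 2 = 29.
§2 does not apply.
§3 applies: 29 − 3 = 26.
§4 applies: 26 + 2 = 28.
§5 applies: 28 + 2 = 30.
§6 applies (level before this adjustment is 30 ≥ 16, so +4): 30 + 4 = 34.
Level 34 exceeds the maximum of 30; capped at 30.
Final offense level: 30.
Criminal history: 4 prior points → Category B (2-10).
Level 30 falls in the 23-30 band.
Grid: Level 23-30 × Category B = 2100-2340 days.

2100-2340 days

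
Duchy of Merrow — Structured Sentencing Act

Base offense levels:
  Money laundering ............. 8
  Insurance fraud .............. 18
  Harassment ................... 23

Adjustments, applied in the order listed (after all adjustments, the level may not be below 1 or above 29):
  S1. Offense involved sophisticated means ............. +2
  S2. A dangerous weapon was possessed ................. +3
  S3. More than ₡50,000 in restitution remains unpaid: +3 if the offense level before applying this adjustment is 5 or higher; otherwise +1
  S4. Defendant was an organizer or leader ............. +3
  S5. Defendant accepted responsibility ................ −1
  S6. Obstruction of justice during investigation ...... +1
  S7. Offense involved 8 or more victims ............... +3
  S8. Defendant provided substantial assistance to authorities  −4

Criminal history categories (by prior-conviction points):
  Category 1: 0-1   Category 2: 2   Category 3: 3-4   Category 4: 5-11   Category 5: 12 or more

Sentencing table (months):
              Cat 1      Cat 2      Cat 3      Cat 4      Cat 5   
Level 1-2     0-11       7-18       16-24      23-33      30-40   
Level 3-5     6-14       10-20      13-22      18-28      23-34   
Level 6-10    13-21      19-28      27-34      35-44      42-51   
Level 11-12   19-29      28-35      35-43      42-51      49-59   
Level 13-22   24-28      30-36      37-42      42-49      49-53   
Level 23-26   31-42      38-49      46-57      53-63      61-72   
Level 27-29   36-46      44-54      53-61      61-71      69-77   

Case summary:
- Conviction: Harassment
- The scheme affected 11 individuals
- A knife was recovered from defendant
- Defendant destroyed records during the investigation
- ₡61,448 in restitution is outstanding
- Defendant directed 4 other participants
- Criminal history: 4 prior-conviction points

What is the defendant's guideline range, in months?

Base offense level for harassment: 23.
S1 does not apply.
S2 applies: 23 + 3 = 26.
S3 applies (level before this adjustment is 26 ≥ 5, so +3): 26 + 3 = 29.
S4 applies: 29 + 3 = 32.
S5 does not apply.
S6 applies: 32 + 1 = 33.
S7 applies: 33 + 3 = 36.
S8 does not apply.
Level 36 exceeds the maximum of 29; capped at 29.
Final offense level: 29.
Criminal history: 4 prior points → Category 3 (3-4).
Level 29 falls in the 27-29 band.
Grid: Level 27-29 × Category 3 = 53-61 months.

53-61 months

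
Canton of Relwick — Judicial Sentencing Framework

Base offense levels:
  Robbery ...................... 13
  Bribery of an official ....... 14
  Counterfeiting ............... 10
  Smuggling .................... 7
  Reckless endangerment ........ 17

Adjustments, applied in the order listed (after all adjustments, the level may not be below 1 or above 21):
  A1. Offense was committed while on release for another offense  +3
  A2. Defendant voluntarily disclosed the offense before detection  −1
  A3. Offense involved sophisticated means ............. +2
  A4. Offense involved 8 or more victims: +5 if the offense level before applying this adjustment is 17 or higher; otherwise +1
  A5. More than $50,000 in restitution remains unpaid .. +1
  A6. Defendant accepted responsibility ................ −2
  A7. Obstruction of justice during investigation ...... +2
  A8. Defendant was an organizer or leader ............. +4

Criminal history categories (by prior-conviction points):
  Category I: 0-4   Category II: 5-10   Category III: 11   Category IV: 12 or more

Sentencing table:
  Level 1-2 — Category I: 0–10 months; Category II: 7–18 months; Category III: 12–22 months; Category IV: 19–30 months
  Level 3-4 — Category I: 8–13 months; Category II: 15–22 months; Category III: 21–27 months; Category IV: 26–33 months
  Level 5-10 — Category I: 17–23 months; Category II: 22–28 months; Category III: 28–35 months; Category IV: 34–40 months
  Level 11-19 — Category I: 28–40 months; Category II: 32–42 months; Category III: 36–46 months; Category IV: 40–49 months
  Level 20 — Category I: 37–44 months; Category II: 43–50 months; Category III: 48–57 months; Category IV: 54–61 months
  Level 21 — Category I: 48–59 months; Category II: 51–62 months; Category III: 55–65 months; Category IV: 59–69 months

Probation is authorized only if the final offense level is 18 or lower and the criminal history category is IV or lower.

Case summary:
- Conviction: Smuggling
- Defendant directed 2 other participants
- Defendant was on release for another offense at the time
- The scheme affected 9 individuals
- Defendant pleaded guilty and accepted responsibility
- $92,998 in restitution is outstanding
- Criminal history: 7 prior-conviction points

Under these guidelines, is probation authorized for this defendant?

Base offense level for smuggling: 7.
A1 applies: 7 + 3 = 10.
A4 applies (level before this adjustment is 10 < 17, so +1): 10 + 1 = 11.
A5 applies: 11 + 1 = 12.
A6 applies: 12 − 2 = 10.
A7 does not apply.
A8 applies: 10 + 4 = 14.
Final offense level: 14.
Criminal history: 7 prior points → Category II (5-10).
Level 14 falls in the 11-19 band.
Grid: Level 11-19 × Category II = 32-42 months.
Probation check: level 14 ≤ 18 and category II ≤ IV → eligible.

Yes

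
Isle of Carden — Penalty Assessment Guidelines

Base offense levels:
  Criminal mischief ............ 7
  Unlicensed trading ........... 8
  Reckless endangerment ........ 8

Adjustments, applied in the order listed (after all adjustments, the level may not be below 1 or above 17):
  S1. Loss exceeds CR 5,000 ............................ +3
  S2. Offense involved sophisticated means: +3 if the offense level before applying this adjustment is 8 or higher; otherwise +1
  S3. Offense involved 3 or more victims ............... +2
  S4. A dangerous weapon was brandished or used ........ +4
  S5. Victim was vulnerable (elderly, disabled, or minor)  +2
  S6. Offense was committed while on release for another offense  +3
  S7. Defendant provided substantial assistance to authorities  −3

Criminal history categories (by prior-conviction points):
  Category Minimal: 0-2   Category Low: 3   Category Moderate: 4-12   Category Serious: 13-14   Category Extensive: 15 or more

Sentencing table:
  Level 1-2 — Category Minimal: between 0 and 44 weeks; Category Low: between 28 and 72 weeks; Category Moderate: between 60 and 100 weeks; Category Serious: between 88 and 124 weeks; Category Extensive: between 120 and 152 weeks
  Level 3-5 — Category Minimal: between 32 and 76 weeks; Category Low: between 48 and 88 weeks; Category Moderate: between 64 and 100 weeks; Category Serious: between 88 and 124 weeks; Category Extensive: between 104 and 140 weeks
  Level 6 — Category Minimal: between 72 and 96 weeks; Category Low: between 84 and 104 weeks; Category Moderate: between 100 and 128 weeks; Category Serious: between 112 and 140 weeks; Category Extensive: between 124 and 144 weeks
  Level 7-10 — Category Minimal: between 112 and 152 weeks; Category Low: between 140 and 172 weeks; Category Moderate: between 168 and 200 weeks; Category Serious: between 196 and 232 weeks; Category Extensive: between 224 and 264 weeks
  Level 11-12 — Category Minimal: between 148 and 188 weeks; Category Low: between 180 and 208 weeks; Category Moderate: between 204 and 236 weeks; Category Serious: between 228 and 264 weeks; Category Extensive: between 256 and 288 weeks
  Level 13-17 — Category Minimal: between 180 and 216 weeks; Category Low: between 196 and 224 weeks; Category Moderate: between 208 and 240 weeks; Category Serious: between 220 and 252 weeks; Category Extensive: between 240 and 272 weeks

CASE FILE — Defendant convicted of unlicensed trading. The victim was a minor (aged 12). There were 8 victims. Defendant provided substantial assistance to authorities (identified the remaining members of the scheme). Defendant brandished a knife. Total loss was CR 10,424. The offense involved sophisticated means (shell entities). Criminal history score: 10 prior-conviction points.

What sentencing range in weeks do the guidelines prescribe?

Base offense level for unlicensed trading: 8.
S1 applies: 8 + 3 = 11.
S2 applies (level before this adjustment is 11 ≥ 8, so +3): 11 + 3 = 14.
S3 applies: 14 + 2 = 16.
S4 applies: 16 + 4 = 20.
S5 applies: 20 + 2 = 22.
S6 does not apply.
S7 applies: 22 − 3 = 19.
Level 19 exceeds the maximum of 17; capped at 17.
Final offense level: 17.
Criminal history: 10 prior points → Category Moderate (4-12).
Level 17 falls in the 13-17 band.
Grid: Level 13-17 × Category Moderate = 208-240 weeks.

208-240 weeks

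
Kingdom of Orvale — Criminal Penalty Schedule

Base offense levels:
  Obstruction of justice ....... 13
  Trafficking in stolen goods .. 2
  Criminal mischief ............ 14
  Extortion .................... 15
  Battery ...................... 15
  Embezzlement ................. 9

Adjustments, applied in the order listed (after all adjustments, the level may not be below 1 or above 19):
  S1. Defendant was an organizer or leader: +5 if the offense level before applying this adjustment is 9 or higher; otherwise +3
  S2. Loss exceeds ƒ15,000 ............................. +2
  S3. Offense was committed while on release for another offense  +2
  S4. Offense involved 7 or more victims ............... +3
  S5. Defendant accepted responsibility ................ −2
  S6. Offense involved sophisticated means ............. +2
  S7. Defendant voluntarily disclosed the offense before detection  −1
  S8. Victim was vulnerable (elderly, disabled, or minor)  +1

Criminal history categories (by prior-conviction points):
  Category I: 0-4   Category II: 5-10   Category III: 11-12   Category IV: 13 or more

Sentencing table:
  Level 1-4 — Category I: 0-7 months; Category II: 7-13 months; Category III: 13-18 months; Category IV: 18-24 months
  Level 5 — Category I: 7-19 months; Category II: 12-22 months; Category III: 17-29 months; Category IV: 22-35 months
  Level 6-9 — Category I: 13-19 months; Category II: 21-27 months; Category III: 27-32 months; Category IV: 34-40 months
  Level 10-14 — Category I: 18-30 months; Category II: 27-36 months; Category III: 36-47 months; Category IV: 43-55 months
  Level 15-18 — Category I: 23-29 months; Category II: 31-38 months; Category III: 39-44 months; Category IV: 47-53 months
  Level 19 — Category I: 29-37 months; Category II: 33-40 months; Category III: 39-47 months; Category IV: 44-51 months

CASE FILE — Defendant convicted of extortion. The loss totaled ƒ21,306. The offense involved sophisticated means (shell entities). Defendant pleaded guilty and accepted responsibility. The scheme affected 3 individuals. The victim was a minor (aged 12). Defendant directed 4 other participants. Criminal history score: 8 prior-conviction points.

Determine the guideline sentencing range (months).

33-40 months

Base offense level for extortion: 15.
S1 applies (level before this adjustment is 15 ≥ 9, so +5): 15 + 5 = 20.
S2 applies: 20 + 2 = 22.
S4 does not apply.
S5 applies: 22 − 2 = 20.
S6 applies: 20 + 2 = 22.
S7 does not apply.
S8 applies: 22 + 1 = 23.
Level 23 exceeds the maximum of 19; capped at 19.
Final offense level: 19.
Criminal history: 8 prior points → Category II (5-10).
Level 19 falls in the 19 band.
Grid: Level 19 × Category II = 33-40 months.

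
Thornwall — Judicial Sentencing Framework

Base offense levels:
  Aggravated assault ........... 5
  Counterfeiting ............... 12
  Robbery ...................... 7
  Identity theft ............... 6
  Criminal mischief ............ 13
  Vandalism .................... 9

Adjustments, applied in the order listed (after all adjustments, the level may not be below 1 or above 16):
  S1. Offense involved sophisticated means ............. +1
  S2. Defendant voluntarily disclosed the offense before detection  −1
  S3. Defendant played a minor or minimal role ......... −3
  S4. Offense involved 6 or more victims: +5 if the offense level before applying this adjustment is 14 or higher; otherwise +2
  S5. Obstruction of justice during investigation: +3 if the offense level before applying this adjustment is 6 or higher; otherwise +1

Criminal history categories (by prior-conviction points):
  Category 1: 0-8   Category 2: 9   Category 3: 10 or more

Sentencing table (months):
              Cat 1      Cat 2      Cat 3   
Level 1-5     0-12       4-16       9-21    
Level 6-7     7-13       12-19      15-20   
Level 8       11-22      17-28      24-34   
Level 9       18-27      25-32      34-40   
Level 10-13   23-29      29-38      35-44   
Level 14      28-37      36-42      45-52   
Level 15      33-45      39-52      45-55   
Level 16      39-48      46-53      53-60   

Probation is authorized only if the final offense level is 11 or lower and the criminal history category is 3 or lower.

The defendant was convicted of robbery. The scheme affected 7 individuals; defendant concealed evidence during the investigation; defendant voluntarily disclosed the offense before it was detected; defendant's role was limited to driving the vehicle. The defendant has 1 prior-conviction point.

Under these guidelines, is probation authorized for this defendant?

Base offense level for robbery: 7.
S1 does not apply.
S2 applies: 7 − 1 = 6.
S3 applies: 6 − 3 = 3.
S4 applies (level before this adjustment is 3 < 14, so +2): 3 + 2 = 5.
S5 applies (level before this adjustment is 5 < 6, so +1): 5 + 1 = 6.
Final offense level: 6.
Criminal history: 1 prior point → Category 1 (0-8).
Level 6 falls in the 6-7 band.
Grid: Level 6-7 × Category 1 = 7-13 months.
Probation check: level 6 ≤ 11 and category 1 ≤ 3 → eligible.

Yes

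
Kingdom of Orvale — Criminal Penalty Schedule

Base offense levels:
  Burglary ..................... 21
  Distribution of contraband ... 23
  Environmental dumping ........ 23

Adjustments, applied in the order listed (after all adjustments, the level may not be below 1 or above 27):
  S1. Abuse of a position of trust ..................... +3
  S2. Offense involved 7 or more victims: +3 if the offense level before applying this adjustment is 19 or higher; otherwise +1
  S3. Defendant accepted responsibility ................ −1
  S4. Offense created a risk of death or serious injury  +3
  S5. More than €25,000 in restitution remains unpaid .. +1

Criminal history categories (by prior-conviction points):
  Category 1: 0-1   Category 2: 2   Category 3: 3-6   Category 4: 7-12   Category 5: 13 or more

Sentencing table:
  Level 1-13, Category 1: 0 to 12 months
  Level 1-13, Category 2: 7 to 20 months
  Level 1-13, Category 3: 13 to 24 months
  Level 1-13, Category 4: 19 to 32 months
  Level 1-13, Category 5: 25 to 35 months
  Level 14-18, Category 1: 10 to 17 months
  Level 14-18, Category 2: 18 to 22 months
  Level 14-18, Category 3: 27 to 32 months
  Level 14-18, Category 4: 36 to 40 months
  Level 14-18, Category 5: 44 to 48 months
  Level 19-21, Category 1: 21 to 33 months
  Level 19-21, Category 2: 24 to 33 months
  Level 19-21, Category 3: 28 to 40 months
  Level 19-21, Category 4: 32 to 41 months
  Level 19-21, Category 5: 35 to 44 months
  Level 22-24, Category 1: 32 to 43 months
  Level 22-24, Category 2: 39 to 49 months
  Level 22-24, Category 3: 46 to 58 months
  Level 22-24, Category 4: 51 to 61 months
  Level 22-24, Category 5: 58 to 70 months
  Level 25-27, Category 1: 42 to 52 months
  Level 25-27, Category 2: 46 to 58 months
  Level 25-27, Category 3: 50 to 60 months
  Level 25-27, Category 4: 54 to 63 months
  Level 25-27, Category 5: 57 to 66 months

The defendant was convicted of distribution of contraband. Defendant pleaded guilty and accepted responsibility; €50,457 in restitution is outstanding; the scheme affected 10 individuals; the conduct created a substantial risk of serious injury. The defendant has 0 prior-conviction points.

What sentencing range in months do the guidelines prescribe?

42-52 months

Base offense level for distribution of contraband: 23.
S2 applies (level before this adjustment is 23 ≥ 19, so +3): 23 + 3 = 26.
S3 applies: 26 − 1 = 25.
S4 applies: 25 + 3 = 28.
S5 applies: 28 + 1 = 29.
Level 29 exceeds the maximum of 27; capped at 27.
Final offense level: 27.
Criminal history: 0 prior points → Category 1 (0-1).
Level 27 falls in the 25-27 band.
Grid: Level 25-27 × Category 1 = 42-52 months.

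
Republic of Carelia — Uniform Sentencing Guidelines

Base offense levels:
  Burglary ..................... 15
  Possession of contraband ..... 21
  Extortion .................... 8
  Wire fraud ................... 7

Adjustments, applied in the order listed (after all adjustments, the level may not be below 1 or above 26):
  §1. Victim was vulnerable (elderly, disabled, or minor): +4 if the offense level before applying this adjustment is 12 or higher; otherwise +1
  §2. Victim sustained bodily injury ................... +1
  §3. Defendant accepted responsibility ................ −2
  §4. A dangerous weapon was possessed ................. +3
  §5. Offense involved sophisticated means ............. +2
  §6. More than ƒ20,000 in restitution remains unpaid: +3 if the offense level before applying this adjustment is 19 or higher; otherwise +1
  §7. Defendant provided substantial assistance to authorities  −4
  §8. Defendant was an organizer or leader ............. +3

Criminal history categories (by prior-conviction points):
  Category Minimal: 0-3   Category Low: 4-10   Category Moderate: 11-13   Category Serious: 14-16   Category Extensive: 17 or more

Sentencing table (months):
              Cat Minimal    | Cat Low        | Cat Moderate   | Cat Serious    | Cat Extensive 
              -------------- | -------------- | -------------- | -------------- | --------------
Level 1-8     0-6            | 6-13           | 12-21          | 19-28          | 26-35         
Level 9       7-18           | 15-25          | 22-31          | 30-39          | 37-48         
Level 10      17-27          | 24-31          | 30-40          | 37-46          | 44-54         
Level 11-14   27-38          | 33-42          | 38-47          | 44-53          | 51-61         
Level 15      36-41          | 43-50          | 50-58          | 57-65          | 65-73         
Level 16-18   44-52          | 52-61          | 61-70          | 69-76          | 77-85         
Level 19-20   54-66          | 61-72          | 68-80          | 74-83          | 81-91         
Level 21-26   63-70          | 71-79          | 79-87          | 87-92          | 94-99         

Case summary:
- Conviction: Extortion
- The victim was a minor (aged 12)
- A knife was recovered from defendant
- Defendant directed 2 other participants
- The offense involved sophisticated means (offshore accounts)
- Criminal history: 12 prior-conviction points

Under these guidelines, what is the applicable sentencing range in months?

61-70 months

Base offense level for extortion: 8.
§1 applies (level before this adjustment is 8 < 12, so +1): 8 + 1 = 9.
§2 does not apply.
§3 does not apply.
§4 applies: 9 + 3 = 12.
§5 applies: 12 + 2 = 14.
§6 does not apply.
§8 applies: 14 + 3 = 17.
Final offense level: 17.
Criminal history: 12 prior points → Category Moderate (11-13).
Level 17 falls in the 16-18 band.
Grid: Level 16-18 × Category Moderate = 61-70 months.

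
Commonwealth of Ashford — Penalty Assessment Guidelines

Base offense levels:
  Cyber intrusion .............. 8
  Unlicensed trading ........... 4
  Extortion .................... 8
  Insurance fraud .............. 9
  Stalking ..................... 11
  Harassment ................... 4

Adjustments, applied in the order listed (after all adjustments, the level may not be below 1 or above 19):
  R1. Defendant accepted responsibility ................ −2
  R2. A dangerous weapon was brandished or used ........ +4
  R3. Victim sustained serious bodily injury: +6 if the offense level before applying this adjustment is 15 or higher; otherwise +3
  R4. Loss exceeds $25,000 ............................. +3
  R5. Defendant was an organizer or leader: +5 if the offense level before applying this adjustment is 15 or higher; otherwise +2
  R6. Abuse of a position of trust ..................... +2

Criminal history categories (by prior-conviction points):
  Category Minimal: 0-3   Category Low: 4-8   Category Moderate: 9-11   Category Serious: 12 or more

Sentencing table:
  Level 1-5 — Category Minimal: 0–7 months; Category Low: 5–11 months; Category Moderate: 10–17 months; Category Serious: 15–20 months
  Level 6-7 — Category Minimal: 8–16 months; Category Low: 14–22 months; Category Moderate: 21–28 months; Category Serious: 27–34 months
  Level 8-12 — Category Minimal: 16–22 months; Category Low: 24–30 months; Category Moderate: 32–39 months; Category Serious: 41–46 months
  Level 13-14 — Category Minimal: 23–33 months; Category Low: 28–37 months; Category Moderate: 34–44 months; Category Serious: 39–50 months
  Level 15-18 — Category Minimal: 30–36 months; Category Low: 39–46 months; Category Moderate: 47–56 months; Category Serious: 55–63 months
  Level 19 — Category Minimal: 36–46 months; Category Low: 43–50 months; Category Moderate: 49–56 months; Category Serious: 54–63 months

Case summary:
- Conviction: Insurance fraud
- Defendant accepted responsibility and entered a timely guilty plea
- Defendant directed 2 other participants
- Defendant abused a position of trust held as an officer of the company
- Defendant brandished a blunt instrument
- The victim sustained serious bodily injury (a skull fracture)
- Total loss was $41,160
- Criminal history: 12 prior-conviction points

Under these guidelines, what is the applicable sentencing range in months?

Base offense level for insurance fraud: 9.
R1 applies: 9 − 2 = 7.
R2 applies: 7 + 4 = 11.
R3 applies (level before this adjustment is 11 < 15, so +3): 11 + 3 = 14.
R4 applies: 14 + 3 = 17.
R5 applies (level before this adjustment is 17 ≥ 15, so +5): 17 + 5 = 22.
R6 applies: 22 + 2 = 24.
Level 24 exceeds the maximum of 19; capped at 19.
Final offense level: 19.
Criminal history: 12 prior points → Category Serious (12+).
Level 19 falls in the 19 band.
Grid: Level 19 × Category Serious = 54-63 months.

54-63 months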